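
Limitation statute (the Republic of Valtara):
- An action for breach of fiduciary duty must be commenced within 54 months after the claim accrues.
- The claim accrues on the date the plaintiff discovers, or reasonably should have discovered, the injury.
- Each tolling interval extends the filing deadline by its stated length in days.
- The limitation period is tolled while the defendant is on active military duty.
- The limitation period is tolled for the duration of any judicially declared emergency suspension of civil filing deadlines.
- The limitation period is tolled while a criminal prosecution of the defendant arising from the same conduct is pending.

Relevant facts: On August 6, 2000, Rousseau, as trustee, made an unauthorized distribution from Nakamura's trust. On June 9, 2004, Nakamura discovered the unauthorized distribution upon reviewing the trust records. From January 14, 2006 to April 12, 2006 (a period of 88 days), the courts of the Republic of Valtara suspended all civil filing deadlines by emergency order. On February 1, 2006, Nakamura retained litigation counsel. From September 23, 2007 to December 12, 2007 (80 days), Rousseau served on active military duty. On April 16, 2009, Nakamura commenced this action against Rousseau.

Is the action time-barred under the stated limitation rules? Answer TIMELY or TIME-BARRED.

Under the discovery rule, the claim accrued on June 9, 2004, when Nakamura discovered the injury — not on the August 6, 2000 date of the underlying act.
Adding the 54 months base period to June 9, 2004 gives a deadline of December 9, 2008, before any tolling.
The period was tolled for 88 days by the emergency suspension of filing deadlines (January 14, 2006 to April 12, 2006), pushing the deadline to March 7, 2009.
The defendant's active military service from September 23, 2007 to December 12, 2007 tolled the period for 80 days, extending the deadline to May 26, 2009.
Nothing else in the chronology tolls or restarts the period.
The April 16, 2009 filing precedes the May 26, 2009 deadline; the claim is timely.

TIMELY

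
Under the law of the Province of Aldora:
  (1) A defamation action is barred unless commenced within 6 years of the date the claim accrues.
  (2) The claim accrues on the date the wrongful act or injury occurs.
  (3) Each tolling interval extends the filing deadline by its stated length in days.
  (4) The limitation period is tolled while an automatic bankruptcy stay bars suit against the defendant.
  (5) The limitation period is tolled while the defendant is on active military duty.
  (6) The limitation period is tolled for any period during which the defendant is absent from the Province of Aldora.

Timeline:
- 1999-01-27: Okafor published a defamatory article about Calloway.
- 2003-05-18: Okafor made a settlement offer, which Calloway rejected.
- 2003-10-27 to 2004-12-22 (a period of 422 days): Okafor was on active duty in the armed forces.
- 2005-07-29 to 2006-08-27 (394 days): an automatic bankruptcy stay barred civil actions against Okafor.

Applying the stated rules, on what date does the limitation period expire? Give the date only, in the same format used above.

The claim accrued on 1999-01-27, the date of the act.
The untolled deadline — 6 years after 1999-01-27 — is 2005-01-27.
The period was tolled for 422 days by the defendant's active military service (2003-10-27 to 2004-12-22), pushing the deadline to 2006-03-25.
Because the automatic bankruptcy stay ran from 2005-07-29 to 2006-08-27, the deadline is extended by 394 days to 2007-04-23.
The other events in the timeline have no effect on the limitation period under the stated rules.

2007-04-23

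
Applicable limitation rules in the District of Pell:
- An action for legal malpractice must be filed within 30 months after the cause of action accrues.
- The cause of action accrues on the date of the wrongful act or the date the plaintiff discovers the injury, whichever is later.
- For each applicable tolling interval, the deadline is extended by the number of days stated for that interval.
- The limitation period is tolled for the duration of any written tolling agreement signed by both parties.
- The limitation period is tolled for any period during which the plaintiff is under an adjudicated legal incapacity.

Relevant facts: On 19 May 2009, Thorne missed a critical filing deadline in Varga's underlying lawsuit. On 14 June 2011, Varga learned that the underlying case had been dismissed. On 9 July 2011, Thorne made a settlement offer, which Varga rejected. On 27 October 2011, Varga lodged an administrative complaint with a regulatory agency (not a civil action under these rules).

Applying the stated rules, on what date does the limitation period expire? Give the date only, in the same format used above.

Because discovery on 14 June 2011 post-dates the 19 May 2009 act, accrual under the later-of rule falls on 14 June 2011.
30 months from 14 June 2011 is 14 December 2013.
The other events in the timeline have no effect on the limitation period under the stated rules.

14 December 2013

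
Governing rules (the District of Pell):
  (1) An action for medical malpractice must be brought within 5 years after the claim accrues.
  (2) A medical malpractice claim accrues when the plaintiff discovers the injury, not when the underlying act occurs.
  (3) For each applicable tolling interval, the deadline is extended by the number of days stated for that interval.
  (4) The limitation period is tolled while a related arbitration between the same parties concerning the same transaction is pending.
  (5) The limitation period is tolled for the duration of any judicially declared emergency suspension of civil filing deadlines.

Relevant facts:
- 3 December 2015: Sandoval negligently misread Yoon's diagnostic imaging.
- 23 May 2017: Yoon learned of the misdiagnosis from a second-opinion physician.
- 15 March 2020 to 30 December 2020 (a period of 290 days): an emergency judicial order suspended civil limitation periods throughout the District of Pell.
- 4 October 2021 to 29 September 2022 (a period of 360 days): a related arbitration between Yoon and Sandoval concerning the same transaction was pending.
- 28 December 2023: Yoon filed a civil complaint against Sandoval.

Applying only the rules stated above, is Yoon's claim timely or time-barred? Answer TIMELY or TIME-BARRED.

TIMELY

Under the discovery rule, the claim accrued on 23 May 2017, when Yoon discovered the injury — not on the 3 December 2015 date of the underlying act.
The untolled deadline — 5 years after 23 May 2017 — is 23 May 2022.
The period was tolled for 290 days by the emergency suspension of filing deadlines (15 March 2020 to 30 December 2020), pushing the deadline to 9 March 2023.
The pending related arbitration from 4 October 2021 to 29 September 2022 tolled the period for 360 days, extending the deadline to 3 March 2024.
Yoon filed on 28 December 2023, before the 3 March 2024 deadline, so the action is timely.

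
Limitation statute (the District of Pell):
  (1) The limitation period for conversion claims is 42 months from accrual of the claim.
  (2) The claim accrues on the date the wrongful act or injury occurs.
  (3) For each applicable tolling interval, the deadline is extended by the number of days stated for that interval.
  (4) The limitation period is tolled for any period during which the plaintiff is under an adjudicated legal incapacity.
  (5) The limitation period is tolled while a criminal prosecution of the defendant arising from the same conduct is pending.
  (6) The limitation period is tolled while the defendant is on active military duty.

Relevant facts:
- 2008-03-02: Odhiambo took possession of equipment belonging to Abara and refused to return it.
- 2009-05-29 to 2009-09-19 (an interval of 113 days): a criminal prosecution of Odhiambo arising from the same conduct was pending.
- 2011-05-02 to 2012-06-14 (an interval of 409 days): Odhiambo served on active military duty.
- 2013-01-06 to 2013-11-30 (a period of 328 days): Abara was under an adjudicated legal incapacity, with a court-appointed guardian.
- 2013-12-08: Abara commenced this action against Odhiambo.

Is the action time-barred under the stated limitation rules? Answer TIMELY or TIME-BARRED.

The claim accrued on 2008-03-02, the date of the act.
Adding the 42 months base period to 2008-03-02 gives a deadline of 2011-09-02, before any tolling.
The period was tolled for 113 days by the pending criminal prosecution (2009-05-29 to 2009-09-19), pushing the deadline to 2011-12-24.
The period was tolled for 409 days by the defendant's active military service (2011-05-02 to 2012-06-14), pushing the deadline to 2013-02-05.
The plaintiff's legal incapacity from 2013-01-06 to 2013-11-30 tolled the period for 328 days, extending the deadline to 2013-12-30.
Abara filed on 2013-12-08, before the 2013-12-30 deadline, so the action is timely.

TIMELY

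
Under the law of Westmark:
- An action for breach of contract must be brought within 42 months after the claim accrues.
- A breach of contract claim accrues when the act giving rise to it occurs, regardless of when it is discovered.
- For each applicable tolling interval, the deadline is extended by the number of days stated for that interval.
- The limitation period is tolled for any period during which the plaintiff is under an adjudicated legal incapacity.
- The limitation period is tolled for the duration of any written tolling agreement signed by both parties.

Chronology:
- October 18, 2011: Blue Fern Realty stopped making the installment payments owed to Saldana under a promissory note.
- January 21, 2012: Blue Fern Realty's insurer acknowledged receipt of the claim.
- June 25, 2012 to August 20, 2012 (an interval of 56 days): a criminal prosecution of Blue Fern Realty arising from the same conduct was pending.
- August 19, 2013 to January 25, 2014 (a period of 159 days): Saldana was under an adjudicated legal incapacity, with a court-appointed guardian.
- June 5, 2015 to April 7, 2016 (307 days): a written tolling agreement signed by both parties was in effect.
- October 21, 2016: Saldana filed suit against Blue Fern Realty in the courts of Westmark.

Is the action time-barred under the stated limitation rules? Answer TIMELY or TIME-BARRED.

The claim accrued on October 18, 2011, the date of the act.
42 months from October 18, 2011 is April 18, 2015.
Because the plaintiff's legal incapacity ran from August 19, 2013 to January 25, 2014, the deadline is extended by 159 days to September 24, 2015.
Because the written tolling agreement ran from June 5, 2015 to April 7, 2016, the deadline is extended by 307 days to July 27, 2016.
Although a criminal prosecution ran from June 25, 2012 to August 20, 2012, the stated rules do not make that a tolling event, so it is disregarded.
None of the other events listed affects the running of the period under the stated rules.
The October 21, 2016 filing falls after the July 27, 2016 deadline; the claim is time-barred.

TIME-BARRED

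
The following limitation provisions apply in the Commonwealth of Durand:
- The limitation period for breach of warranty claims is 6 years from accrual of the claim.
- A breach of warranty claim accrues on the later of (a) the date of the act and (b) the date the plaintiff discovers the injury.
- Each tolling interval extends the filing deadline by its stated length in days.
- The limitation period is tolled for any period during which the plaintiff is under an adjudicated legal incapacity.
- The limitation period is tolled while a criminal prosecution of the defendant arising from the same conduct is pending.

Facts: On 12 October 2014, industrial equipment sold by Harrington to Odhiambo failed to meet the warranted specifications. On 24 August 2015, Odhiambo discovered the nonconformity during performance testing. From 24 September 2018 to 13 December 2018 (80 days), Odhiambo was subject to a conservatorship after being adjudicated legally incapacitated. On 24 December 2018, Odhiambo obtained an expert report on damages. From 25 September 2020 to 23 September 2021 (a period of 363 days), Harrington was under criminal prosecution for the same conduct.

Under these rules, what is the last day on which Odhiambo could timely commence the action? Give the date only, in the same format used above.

10 November 2022

The claim accrued on 24 August 2015 — the later of the 12 October 2014 act and the 24 August 2015 discovery.
The untolled deadline — 6 years after 24 August 2015 — is 24 August 2021.
Because the plaintiff's legal incapacity ran from 24 September 2018 to 13 December 2018, the deadline is extended by 80 days to 12 November 2021.
The period was tolled for 363 days by the pending criminal prosecution (25 September 2020 to 23 September 2021), pushing the deadline to 10 November 2022.
None of the other events listed affects the running of the period under the stated rules.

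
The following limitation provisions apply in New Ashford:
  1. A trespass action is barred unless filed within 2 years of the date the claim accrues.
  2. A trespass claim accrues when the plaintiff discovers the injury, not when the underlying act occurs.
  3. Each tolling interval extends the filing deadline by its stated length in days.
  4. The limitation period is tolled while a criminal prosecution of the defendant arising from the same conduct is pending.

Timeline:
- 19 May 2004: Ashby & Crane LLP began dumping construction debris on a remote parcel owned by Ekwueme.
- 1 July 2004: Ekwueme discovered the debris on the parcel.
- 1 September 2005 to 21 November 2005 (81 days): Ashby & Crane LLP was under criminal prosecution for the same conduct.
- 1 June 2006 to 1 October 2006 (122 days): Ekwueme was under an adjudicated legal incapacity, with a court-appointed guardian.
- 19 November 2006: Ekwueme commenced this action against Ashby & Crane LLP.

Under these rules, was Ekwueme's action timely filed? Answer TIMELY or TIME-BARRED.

Accrual is tied to discovery, so the period began on 1 July 2004 rather than on 19 May 2004 when the act occurred.
Adding the 2 years base period to 1 July 2004 gives a deadline of 1 July 2006, before any tolling.
The period was tolled for 81 days by the pending criminal prosecution (1 September 2005 to 21 November 2005), pushing the deadline to 20 September 2006.
No stated provision tolls the period for the plaintiff's incapacity, so the interval from 1 June 2006 to 1 October 2006 has no effect on the deadline.
Filing on 19 November 2006 missed the 20 September 2006 deadline — the action is time-barred.

TIME-BARRED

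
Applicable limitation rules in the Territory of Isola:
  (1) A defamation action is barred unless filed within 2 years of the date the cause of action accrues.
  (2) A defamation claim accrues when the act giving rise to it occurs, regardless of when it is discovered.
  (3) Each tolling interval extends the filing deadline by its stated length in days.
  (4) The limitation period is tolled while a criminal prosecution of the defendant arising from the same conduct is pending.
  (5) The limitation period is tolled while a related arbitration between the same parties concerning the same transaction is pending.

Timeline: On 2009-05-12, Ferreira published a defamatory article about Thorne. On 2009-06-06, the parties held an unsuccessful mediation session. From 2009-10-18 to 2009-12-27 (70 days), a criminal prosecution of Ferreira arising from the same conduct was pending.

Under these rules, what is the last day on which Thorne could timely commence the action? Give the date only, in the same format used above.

The cause of action accrued on 2009-05-12, the date of the act.
The untolled deadline — 2 years after 2009-05-12 — is 2011-05-12.
The pending criminal prosecution from 2009-10-18 to 2009-12-27 tolled the period for 70 days, extending the deadline to 2011-07-21.
None of the other events listed affects the running of the period under the stated rules.

2011-07-21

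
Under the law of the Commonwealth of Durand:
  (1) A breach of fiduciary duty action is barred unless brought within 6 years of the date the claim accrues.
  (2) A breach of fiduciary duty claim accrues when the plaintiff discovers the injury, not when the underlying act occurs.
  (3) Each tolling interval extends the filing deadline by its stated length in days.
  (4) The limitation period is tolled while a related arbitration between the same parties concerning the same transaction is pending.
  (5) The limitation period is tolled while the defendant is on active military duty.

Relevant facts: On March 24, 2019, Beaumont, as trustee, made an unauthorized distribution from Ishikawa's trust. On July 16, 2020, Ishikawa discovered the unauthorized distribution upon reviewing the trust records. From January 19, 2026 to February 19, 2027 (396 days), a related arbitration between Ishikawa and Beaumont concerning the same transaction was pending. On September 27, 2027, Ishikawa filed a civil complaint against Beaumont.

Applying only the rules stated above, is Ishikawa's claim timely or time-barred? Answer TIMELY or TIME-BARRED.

Accrual is tied to discovery, so the period began on July 16, 2020 rather than on March 24, 2019 when the act occurred.
6 years from July 16, 2020 is July 16, 2026.
Because the pending related arbitration ran from January 19, 2026 to February 19, 2027, the deadline is extended by 396 days to August 16, 2027.
The September 27, 2027 filing falls after the August 16, 2027 deadline; the claim is time-barred.

TIME-BARRED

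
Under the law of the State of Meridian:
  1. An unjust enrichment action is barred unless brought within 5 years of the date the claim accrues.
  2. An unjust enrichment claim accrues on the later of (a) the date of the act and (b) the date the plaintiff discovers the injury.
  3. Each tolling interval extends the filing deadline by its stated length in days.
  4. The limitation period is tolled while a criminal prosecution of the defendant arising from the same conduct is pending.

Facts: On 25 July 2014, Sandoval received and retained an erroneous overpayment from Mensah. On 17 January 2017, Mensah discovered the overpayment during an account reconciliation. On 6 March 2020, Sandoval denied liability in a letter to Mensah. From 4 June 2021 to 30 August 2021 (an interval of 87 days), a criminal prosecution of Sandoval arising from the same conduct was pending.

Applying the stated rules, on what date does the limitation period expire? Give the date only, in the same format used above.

The claim accrued on 17 January 2017 — the later of the 25 July 2014 act and the 17 January 2017 discovery.
Adding the 5 years base period to 17 January 2017 gives a deadline of 17 January 2022, before any tolling.
The pending criminal prosecution from 4 June 2021 to 30 August 2021 tolled the period for 87 days, extending the deadline to 14 April 2022.
The other events in the timeline have no effect on the limitation period under the stated rules.

14 April 2022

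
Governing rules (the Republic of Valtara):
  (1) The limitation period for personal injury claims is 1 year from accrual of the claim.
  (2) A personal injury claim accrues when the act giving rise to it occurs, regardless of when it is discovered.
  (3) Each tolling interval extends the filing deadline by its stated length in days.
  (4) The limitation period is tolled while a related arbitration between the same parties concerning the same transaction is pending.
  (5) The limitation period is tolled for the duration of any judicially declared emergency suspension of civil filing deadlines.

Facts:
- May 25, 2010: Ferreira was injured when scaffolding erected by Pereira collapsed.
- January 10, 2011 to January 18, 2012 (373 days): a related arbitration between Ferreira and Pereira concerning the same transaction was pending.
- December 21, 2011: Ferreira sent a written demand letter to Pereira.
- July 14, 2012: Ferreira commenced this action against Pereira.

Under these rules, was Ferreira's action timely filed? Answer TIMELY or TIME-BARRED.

TIME-BARRED

The claim accrued on May 25, 2010, the date of the act.
1 year from May 25, 2010 is May 25, 2011.
The pending related arbitration from January 10, 2011 to January 18, 2012 tolled the period for 373 days, extending the deadline to June 1, 2012.
The other events in the timeline have no effect on the limitation period under the stated rules.
The July 14, 2012 filing falls after the June 1, 2012 deadline; the claim is time-barred.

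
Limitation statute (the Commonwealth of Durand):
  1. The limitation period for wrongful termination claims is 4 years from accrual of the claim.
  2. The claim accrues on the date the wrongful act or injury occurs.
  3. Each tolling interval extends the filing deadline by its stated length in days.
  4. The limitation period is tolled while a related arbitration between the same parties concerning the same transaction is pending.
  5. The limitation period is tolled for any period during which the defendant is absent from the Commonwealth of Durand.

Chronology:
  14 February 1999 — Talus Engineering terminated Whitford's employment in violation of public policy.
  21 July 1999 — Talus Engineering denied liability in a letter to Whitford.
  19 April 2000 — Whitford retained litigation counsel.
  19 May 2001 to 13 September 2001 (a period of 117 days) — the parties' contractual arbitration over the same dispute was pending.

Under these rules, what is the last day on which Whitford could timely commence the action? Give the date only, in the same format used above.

The claim accrued on 14 February 1999, when the wrongful act occurred.
4 years from 14 February 1999 is 14 February 2003.
Because the pending related arbitration ran from 19 May 2001 to 13 September 2001, the deadline is extended by 117 days to 11 June 2003.
None of the other events listed affects the running of the period under the stated rules.

11 June 2003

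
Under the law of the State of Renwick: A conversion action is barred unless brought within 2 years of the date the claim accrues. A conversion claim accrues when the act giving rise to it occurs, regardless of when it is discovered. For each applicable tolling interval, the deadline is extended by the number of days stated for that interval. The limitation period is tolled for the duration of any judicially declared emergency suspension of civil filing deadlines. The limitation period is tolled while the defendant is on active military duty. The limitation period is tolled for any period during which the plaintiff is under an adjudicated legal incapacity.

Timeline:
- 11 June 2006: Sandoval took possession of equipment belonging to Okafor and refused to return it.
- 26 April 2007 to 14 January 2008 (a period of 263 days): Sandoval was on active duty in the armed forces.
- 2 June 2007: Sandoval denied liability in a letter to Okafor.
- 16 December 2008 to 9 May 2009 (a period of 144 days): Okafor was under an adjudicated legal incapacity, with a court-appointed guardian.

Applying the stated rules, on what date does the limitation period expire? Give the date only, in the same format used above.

The limitation period began to run on 11 June 2006.
2 years from 11 June 2006 is 11 June 2008.
The defendant's active military service from 26 April 2007 to 14 January 2008 tolled the period for 263 days, extending the deadline to 1 March 2009.
The period was tolled for 144 days by the plaintiff's legal incapacity (16 December 2008 to 9 May 2009), pushing the deadline to 23 July 2009.
The other events in the timeline have no effect on the limitation period under the stated rules.

23 July 2009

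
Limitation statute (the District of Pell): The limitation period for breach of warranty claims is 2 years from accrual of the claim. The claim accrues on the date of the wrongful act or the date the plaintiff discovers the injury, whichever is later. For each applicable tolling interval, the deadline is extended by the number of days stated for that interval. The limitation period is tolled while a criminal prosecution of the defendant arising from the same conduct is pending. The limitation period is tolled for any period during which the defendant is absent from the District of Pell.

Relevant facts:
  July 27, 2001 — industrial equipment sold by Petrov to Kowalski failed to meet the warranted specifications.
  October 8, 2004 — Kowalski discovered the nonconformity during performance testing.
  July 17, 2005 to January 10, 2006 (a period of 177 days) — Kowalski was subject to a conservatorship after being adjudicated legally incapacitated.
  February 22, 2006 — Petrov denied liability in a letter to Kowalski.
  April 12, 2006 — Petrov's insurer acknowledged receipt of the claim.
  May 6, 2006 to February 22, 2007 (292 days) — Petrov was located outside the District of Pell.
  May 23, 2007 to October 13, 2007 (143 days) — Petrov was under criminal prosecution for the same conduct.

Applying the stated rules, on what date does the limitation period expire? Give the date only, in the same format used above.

The claim accrued on October 8, 2004 — the later of the July 27, 2001 act and the October 8, 2004 discovery.
The untolled deadline — 2 years after October 8, 2004 — is October 8, 2006.
The period was tolled for 292 days by the defendant's absence from the jurisdiction (May 6, 2006 to February 22, 2007), pushing the deadline to July 27, 2007.
The period was tolled for 143 days by the pending criminal prosecution (May 23, 2007 to October 13, 2007), pushing the deadline to December 17, 2007.
Although the plaintiff's incapacity ran from July 17, 2005 to January 10, 2006, the stated rules do not make that a tolling event, so it is disregarded.
Nothing else in the chronology tolls or restarts the period.

December 17, 2007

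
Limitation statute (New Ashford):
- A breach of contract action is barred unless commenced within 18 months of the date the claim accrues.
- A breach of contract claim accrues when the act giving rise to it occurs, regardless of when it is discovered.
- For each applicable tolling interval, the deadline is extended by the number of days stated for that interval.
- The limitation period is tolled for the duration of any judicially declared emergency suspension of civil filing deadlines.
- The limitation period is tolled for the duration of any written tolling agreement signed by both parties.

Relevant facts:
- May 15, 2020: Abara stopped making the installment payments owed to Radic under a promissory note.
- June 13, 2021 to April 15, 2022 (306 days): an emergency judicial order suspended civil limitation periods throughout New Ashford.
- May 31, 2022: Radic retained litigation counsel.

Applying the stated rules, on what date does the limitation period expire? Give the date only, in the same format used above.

September 17, 2022

The claim accrued on May 15, 2020, the date of the act.
The untolled deadline — 18 months after May 15, 2020 — is November 15, 2021.
The period was tolled for 306 days by the emergency suspension of filing deadlines (June 13, 2021 to April 15, 2022), pushing the deadline to September 17, 2022.
Nothing else in the chronology tolls or restarts the period.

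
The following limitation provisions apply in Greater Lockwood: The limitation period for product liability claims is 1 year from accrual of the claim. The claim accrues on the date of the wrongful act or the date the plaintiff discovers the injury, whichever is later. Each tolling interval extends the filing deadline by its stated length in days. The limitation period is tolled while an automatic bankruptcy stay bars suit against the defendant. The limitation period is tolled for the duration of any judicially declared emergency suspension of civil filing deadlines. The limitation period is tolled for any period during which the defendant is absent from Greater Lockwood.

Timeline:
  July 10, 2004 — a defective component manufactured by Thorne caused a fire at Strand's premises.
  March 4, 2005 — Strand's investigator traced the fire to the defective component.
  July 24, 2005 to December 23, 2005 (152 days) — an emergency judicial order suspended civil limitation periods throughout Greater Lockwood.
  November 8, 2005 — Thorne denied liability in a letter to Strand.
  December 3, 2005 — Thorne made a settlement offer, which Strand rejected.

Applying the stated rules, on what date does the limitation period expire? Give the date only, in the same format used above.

Because discovery on March 4, 2005 post-dates the July 10, 2004 act, accrual under the later-of rule falls on March 4, 2005.
Adding the 1 year base period to March 4, 2005 gives a deadline of March 4, 2006, before any tolling.
Because the emergency suspension of filing deadlines ran from July 24, 2005 to December 23, 2005, the deadline is extended by 152 days to August 3, 2006.
Nothing else in the chronology tolls or restarts the period.

August 3, 2006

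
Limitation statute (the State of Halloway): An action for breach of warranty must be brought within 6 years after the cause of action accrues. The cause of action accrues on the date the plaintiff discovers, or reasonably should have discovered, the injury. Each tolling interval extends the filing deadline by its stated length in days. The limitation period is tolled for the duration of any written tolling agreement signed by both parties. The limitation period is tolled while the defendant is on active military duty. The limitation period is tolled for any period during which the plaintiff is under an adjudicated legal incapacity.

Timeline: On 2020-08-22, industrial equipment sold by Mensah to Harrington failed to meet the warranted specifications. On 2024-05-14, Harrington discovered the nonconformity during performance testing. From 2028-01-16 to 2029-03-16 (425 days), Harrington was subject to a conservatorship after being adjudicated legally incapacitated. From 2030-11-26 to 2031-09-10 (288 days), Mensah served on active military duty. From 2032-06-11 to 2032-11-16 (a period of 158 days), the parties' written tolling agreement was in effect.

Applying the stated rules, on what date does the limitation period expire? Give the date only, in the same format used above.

2032-04-26

The claim did not accrue until Harrington discovered the injury on 2024-05-14; the 2020-08-22 act date does not start the clock under the stated rule.
6 years from 2024-05-14 is 2030-05-14.
The period was tolled for 425 days by the plaintiff's legal incapacity (2028-01-16 to 2029-03-16), pushing the deadline to 2031-07-13.
The period was tolled for 288 days by the defendant's active military service (2030-11-26 to 2031-09-10), pushing the deadline to 2032-04-26.
The written tolling agreement starting 2032-06-11 came too late — the period had run on 2032-04-26 — and so does not extend the deadline.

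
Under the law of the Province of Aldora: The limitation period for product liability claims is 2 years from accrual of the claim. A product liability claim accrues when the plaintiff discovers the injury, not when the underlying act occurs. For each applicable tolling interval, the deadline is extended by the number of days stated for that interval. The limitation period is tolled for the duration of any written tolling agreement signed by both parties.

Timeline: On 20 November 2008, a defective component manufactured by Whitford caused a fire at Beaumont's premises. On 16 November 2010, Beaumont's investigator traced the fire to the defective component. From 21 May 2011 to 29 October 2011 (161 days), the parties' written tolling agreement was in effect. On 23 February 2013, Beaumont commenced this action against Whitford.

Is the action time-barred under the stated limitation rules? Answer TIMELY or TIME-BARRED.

TIMELY

Accrual is tied to discovery, so the period began on 16 November 2010 rather than on 20 November 2008 when the act occurred.
Adding the 2 years base period to 16 November 2010 gives a deadline of 16 November 2012, before any tolling.
The period was tolled for 161 days by the written tolling agreement (21 May 2011 to 29 October 2011), pushing the deadline to 26 April 2013.
The 23 February 2013 filing precedes the 26 April 2013 deadline; the claim is timely.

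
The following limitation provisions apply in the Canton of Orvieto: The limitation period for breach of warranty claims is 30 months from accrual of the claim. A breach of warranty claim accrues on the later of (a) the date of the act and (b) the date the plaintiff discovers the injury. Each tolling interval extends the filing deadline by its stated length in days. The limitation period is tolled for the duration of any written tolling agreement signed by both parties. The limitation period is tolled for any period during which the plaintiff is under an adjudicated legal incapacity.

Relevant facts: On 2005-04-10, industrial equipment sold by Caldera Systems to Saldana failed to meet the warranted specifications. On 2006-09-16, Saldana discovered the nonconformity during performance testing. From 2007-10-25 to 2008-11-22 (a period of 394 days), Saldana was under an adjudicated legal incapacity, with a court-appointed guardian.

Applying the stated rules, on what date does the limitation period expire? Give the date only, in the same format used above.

2010-04-14

Taking the later of the act (2005-04-10) and discovery (2006-09-16), the claim accrued on 2006-09-16.
Adding the 30 months base period to 2006-09-16 gives a deadline of 2009-03-16, before any tolling.
The plaintiff's legal incapacity from 2007-10-25 to 2008-11-22 tolled the period for 394 days, extending the deadline to 2010-04-14.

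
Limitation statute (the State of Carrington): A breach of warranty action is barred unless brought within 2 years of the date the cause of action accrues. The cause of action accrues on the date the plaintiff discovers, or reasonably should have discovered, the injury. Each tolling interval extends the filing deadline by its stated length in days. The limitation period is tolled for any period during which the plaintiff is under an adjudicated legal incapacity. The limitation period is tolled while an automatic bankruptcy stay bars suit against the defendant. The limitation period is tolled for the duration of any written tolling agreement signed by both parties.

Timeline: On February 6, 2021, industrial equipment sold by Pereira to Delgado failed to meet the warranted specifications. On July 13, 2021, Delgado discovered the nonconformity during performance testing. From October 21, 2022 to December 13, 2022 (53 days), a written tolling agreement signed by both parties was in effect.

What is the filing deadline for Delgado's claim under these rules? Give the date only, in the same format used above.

The claim did not accrue until Delgado discovered the injury on July 13, 2021; the February 6, 2021 act date does not start the clock under the stated rule.
The untolled deadline — 2 years after July 13, 2021 — is July 13, 2023.
The written tolling agreement from October 21, 2022 to December 13, 2022 tolled the period for 53 days, extending the deadline to September 4, 2023.

September 4, 2023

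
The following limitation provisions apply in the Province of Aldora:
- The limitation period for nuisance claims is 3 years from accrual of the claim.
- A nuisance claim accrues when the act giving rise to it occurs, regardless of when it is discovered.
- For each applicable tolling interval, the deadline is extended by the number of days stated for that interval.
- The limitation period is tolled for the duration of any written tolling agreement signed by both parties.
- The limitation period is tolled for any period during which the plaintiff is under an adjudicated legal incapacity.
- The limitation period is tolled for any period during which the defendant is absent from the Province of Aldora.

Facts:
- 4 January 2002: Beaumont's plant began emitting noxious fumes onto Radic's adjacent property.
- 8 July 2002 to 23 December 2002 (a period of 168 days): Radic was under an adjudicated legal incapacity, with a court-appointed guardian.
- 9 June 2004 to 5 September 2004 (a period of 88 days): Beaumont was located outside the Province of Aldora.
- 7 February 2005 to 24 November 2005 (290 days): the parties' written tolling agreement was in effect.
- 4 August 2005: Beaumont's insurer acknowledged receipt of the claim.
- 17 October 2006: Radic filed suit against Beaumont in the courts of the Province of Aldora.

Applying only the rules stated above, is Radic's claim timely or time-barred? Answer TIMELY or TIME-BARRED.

TIME-BARRED

The claim accrued on 4 January 2002, the date of the act.
Adding the 3 years base period to 4 January 2002 gives a deadline of 4 January 2005, before any tolling.
The plaintiff's legal incapacity from 8 July 2002 to 23 December 2002 tolled the period for 168 days, extending the deadline to 21 June 2005.
Because the defendant's absence from the jurisdiction ran from 9 June 2004 to 5 September 2004, the deadline is extended by 88 days to 17 September 2005.
Because the written tolling agreement ran from 7 February 2005 to 24 November 2005, the deadline is extended by 290 days to 4 July 2006.
The other events in the timeline have no effect on the limitation period under the stated rules.
Radic filed on 17 October 2006, after the 4 July 2006 deadline, so the action is time-barred.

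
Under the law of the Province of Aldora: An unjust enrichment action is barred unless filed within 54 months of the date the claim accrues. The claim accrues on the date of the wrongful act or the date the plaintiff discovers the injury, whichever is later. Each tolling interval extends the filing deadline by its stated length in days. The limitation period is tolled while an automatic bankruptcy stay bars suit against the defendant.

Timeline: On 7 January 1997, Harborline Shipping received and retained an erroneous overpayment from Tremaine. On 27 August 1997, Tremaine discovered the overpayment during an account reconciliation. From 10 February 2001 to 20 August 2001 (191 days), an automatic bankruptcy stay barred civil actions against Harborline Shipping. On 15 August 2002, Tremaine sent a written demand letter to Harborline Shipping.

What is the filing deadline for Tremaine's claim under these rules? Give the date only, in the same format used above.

Because discovery on 27 August 1997 post-dates the 7 January 1997 act, accrual under the later-of rule falls on 27 August 1997.
The untolled deadline — 54 months after 27 August 1997 — is 27 February 2002.
The automatic bankruptcy stay from 10 February 2001 to 20 August 2001 tolled the period for 191 days, extending the deadline to 6 September 2002.
The other events in the timeline have no effect on the limitation period under the stated rules.

6 September 2002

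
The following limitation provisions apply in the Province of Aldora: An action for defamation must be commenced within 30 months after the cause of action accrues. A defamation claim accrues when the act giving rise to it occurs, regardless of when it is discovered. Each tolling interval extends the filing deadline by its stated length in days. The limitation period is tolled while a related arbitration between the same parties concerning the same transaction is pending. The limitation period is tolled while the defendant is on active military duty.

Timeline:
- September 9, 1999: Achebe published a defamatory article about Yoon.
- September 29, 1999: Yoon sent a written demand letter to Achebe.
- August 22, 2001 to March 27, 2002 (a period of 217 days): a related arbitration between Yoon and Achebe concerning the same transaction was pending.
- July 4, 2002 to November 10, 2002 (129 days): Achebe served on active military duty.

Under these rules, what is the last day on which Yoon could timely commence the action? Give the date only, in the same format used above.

The cause of action accrued on September 9, 1999, the date of the act.
Adding the 30 months base period to September 9, 1999 gives a deadline of March 9, 2002, before any tolling.
The period was tolled for 217 days by the pending related arbitration (August 22, 2001 to March 27, 2002), pushing the deadline to October 12, 2002.
Because the defendant's active military service ran from July 4, 2002 to November 10, 2002, the deadline is extended by 129 days to February 18, 2003.
None of the other events listed affects the running of the period under the stated rules.

February 18, 2003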